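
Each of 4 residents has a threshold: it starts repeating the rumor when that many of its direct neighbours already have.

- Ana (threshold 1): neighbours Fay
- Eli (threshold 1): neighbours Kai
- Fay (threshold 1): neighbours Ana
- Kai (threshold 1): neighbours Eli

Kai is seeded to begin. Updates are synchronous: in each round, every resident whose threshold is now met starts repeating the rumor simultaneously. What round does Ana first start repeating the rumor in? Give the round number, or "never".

never

Round 1 — Kai starts repeating the rumor (initial).
Round 2 — checking thresholds:
  Eli: 1 of 1 neighbours ≥ 1, starts repeating the rumor.
Round 3 — no new spreads; cascade stops.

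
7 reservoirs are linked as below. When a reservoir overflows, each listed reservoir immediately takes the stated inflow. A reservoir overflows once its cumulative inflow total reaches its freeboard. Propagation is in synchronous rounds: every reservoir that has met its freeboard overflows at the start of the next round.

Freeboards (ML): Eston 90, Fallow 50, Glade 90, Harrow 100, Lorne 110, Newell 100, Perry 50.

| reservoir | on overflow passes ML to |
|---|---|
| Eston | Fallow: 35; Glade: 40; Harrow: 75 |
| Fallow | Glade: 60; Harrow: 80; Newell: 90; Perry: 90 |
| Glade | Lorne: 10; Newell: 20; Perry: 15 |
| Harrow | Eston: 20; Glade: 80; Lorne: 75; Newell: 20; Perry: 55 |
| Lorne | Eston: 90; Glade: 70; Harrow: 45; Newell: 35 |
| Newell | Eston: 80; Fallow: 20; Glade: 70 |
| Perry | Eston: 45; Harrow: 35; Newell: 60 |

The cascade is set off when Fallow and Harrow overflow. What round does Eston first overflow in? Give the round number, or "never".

3

Round 1 — Fallow, Harrow overflow (initial).
  Eston: +20 → 20 < 90
  Glade: +60+80 → 140 ≥ 90
  Lorne: +75 → 75 < 110
  Newell: +90+20 → 110 ≥ 100
  Perry: +90+55 → 145 ≥ 50
Round 2 — Glade, Newell, Perry overflow.
  Eston: +80+45 → 145 ≥ 90
  Lorne: +10 → 85 < 110
Round 3 — Eston overflows.
No further overflows.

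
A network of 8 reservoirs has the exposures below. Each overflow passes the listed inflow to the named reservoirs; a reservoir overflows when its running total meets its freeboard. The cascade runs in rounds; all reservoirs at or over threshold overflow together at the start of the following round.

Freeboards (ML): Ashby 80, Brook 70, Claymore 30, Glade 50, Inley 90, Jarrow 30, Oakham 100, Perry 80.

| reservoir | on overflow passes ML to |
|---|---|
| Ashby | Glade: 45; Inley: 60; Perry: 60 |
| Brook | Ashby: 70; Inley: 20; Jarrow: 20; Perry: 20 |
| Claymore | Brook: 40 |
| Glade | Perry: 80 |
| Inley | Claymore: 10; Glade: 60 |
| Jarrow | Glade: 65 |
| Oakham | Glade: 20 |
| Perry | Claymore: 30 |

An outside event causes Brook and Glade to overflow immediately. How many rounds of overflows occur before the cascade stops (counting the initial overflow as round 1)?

Round 1 — Brook, Glade overflow (initial).
  Ashby: +70 → 70 < 80
  Inley: +20 → 20 < 90
  Jarrow: +20 → 20 < 30
  Perry: +20+80 → 100 ≥ 80
Round 2 — Perry overflows.
  Claymore: +30 → 30 ≥ 30
Round 3 — Claymore overflows.
No further overflows.

3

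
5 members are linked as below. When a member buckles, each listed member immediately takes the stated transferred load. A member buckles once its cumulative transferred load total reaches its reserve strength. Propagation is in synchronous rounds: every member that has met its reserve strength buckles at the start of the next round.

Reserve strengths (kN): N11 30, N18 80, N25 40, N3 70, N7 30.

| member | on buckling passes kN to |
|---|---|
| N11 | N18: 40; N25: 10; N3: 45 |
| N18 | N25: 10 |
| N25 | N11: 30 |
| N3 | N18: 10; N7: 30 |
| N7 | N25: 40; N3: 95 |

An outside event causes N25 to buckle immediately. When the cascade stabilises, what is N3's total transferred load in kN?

45

Round 1 — N25 buckles (initial).
  N11: +30 → 30 ≥ 30
Round 2 — N11 buckles.
  N18: +40 → 40 < 80
  N3: +45 → 45 < 70
No further bucklings.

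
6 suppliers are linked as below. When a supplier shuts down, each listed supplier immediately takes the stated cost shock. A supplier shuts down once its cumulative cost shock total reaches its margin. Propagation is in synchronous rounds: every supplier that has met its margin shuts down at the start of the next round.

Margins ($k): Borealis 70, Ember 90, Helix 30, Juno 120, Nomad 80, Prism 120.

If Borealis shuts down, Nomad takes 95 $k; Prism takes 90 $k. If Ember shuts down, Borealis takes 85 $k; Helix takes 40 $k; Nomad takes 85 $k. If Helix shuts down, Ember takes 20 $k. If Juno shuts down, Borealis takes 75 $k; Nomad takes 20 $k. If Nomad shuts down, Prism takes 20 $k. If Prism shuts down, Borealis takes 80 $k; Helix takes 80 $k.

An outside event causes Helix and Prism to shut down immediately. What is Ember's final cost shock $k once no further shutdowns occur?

20

Round 1 — Helix, Prism shut down (initial).
  Borealis: +80 → 80 ≥ 70
  Ember: +20 → 20 < 90
Round 2 — Borealis shuts down.
  Nomad: +95 → 95 ≥ 80
Round 3 — Nomad shuts down.
No further shutdowns.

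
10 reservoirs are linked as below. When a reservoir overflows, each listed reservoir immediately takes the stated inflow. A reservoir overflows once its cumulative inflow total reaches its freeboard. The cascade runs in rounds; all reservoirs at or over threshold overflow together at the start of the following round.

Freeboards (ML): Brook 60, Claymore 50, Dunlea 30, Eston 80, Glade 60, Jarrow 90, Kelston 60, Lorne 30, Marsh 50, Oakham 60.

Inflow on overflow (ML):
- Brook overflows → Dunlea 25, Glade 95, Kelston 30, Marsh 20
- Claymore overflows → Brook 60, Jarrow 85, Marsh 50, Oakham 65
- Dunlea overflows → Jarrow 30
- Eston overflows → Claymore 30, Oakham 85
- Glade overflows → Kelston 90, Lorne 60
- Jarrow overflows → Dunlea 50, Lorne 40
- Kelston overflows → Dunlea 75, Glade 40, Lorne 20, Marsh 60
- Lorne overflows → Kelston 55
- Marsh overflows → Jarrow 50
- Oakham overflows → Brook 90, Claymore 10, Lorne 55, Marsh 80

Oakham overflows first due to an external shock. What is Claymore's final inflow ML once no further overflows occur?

Round 1 — Oakham overflows (initial).
  Brook: +90 → 90 ≥ 60
  Claymore: +10 → 10 < 50
  Lorne: +55 → 55 ≥ 30
  Marsh: +80 → 80 ≥ 50
Round 2 — Brook, Lorne, Marsh overflow.
  Dunlea: +25 → 25 < 30
  Glade: +95 → 95 ≥ 60
  Jarrow: +50 → 50 < 90
  Kelston: +30+55 → 85 ≥ 60
Round 3 — Glade, Kelston overflow.
  Dunlea: +75 → 100 ≥ 30
Round 4 — Dunlea overflows.
  Jarrow: +30 → 80 < 90
No further overflows.

10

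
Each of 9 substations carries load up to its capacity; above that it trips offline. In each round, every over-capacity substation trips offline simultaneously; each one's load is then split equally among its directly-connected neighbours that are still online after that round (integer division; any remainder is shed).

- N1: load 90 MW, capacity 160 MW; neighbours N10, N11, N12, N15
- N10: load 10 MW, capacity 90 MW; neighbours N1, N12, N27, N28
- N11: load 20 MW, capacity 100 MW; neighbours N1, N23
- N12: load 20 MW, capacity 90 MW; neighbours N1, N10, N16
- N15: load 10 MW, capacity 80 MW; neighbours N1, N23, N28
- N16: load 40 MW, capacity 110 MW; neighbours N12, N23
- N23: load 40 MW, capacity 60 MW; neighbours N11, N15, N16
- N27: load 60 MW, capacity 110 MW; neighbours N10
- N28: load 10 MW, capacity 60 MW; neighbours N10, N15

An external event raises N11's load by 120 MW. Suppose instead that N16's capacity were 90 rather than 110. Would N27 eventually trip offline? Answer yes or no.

With N16's capacity at 90:
Round 1 — N11 at 140 > 100. N11 trips offline.
  N11 sheds 140 MW to N1, N23: 70 each.
    N1: 90+70 = 160 ≤ 160
    N23: 40+70 = 110 > 60
Round 2 — N23 trips offline.
  N23 sheds 110 MW to N15, N16: 55 each.
    N15: 10+55 = 65 ≤ 80
    N16: 40+55 = 95 > 90
Round 3 — N16 trips offline.
  N16 sheds 95 MW to N12: 95 each.
    N12: 20+95 = 115 > 90
Round 4 — N12 trips offline.
  N12 sheds 115 MW to N1, N10: 57 each (1 lost).
    N1: 160+57 = 217 > 160
    N10: 10+57 = 67 ≤ 90
Round 5 — N1 trips offline.
  N1 sheds 217 MW to N10, N15: 108 each (1 lost).
    N10: 67+108 = 175 > 90
    N15: 65+108 = 173 > 80
Round 6 — N10, N15 trip offline.
  N10 sheds 175 MW to N27, N28: 87 each (1 lost).
    N27: 60+87 = 147 > 110
    N28: 10+87 = 97 > 60
  N15 sheds 173 MW to N28: 173 each.
    N28: 97+173 = 270 > 60
Round 7 — N27, N28 trip offline.
  N27 sheds 147 MW: no online neighbours, lost.
  N28 sheds 270 MW: no online neighbours, lost.
No further trips.

yes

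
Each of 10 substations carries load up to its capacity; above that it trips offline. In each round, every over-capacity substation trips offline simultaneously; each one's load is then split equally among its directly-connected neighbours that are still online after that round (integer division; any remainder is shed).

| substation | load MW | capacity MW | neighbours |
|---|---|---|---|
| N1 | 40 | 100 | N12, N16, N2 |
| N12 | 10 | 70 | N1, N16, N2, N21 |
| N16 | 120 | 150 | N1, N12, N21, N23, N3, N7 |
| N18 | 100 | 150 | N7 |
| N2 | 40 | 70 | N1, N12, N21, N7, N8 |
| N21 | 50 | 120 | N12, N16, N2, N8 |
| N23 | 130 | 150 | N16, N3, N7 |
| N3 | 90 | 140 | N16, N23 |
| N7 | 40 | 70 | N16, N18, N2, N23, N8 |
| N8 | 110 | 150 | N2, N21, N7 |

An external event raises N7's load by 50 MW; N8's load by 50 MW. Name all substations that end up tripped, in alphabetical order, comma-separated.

Round 1 — N7 at 90 > 70; N8 at 160 > 150. N7, N8 trip offline.
  N7 sheds 90 MW to N16, N18, N2, N23: 22 each (2 lost).
    N16: 120+22 = 142 ≤ 150
    N18: 100+22 = 122 ≤ 150
    N2: 40+22 = 62 ≤ 70
    N23: 130+22 = 152 > 150
  N8 sheds 160 MW to N2, N21: 80 each.
    N2: 62+80 = 142 > 70
    N21: 50+80 = 130 > 120
Round 2 — N2, N21, N23 trip offline.
  N2 sheds 142 MW to N1, N12: 71 each.
    N1: 40+71 = 111 > 100
    N12: 10+71 = 81 > 70
  N21 sheds 130 MW to N12, N16: 65 each.
    N12: 81+65 = 146 > 70
    N16: 142+65 = 207 > 150
  N23 sheds 152 MW to N16, N3: 76 each.
    N16: 207+76 = 283 > 150
    N3: 90+76 = 166 > 140
Round 3 — N1, N12, N16, N3 trip offline.
  N1 sheds 111 MW: no online neighbours, lost.
  N12 sheds 146 MW: no online neighbours, lost.
  N16 sheds 283 MW: no online neighbours, lost.
  N3 sheds 166 MW: no online neighbours, lost.
No further trips.

N1, N12, N16, N2, N21, N23, N3, N7, N8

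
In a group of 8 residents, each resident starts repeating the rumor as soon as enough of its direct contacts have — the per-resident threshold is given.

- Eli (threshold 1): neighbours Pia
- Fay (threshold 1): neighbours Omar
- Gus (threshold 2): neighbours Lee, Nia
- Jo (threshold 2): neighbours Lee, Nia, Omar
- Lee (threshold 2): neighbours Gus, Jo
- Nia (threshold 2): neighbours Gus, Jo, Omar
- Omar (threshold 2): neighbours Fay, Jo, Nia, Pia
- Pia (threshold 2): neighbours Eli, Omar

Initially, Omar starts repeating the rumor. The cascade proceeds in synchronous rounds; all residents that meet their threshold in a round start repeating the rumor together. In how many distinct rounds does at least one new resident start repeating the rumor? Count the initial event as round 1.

Round 1 — Omar starts repeating the rumor (initial).
Round 2 — checking thresholds:
  Fay: 1 of 1 neighbours ≥ 1, starts repeating the rumor.
  Jo: 1 of 3 neighbours < 2, below threshold.
  Nia: 1 of 3 neighbours < 2, below threshold.
  Pia: 1 of 2 neighbours < 2, below threshold.
Round 3 — no new spreads; cascade stops.

2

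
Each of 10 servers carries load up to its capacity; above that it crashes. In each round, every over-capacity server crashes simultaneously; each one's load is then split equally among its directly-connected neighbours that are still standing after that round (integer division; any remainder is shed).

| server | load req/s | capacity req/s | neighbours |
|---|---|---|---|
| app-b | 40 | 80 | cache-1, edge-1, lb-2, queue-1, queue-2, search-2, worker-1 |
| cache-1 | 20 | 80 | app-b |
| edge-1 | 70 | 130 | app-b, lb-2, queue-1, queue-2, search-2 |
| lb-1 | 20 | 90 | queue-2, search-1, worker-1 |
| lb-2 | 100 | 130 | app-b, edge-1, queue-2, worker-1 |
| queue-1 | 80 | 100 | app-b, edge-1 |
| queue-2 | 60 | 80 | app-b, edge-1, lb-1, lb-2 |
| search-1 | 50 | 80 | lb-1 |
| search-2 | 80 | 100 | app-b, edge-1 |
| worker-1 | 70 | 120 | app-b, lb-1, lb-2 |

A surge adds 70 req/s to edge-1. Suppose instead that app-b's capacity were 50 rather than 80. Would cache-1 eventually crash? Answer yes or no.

With app-b's capacity at 50:
Round 1 — edge-1 at 140 > 130. edge-1 crashes.
  edge-1 sheds 140 req/s to app-b, lb-2, queue-1, queue-2, search-2: 28 each.
    app-b: 40+28 = 68 > 50
    lb-2: 100+28 = 128 ≤ 130
    queue-1: 80+28 = 108 > 100
    queue-2: 60+28 = 88 > 80
    search-2: 80+28 = 108 > 100
Round 2 — app-b, queue-1, queue-2, search-2 crash.
  app-b sheds 68 req/s to cache-1, lb-2, worker-1: 22 each (2 lost).
    cache-1: 20+22 = 42 ≤ 80
    lb-2: 128+22 = 150 > 130
    worker-1: 70+22 = 92 ≤ 120
  queue-1 sheds 108 req/s: no online neighbours, lost.
  queue-2 sheds 88 req/s to lb-1, lb-2: 44 each.
    lb-1: 20+44 = 64 ≤ 90
    lb-2: 150+44 = 194 > 130
  search-2 sheds 108 req/s: no online neighbours, lost.
Round 3 — lb-2 crashes.
  lb-2 sheds 194 req/s to worker-1: 194 each.
    worker-1: 92+194 = 286 > 120
Round 4 — worker-1 crashes.
  worker-1 sheds 286 req/s to lb-1: 286 each.
    lb-1: 64+286 = 350 > 90
Round 5 — lb-1 crashes.
  lb-1 sheds 350 req/s to search-1: 350 each.
    search-1: 50+350 = 400 > 80
Round 6 — search-1 crashes.
  search-1 sheds 400 req/s: no online neighbours, lost.
No further crashes.

no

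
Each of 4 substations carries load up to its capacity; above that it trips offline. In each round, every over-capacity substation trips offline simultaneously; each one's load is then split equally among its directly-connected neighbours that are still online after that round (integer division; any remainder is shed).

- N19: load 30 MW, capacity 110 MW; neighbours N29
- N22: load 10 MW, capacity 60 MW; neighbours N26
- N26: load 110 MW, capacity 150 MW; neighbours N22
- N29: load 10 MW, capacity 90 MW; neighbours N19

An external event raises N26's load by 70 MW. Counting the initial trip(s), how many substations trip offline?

Round 1 — N26 at 180 > 150. N26 trips offline.
  N26 sheds 180 MW to N22: 180 each.
    N22: 10+180 = 190 > 60
Round 2 — N22 trips offline.
  N22 sheds 190 MW: no online neighbours, lost.
No further trips.

2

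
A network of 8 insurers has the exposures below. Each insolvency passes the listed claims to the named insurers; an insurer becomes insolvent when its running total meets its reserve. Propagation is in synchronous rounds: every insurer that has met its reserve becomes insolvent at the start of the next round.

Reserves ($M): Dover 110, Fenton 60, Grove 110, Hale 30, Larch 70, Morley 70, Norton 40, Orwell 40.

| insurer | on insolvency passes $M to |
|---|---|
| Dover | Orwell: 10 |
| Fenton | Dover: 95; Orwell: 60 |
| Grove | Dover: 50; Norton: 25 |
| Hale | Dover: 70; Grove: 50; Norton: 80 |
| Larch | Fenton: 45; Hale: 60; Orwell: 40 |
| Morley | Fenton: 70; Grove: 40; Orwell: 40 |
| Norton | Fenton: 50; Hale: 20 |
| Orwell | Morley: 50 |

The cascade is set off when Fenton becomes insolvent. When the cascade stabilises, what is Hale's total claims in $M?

0

Round 1 — Fenton becomes insolvent (initial).
  Dover: +95 → 95 < 110
  Orwell: +60 → 60 ≥ 40
Round 2 — Orwell becomes insolvent.
  Morley: +50 → 50 < 70
No further insolvencies.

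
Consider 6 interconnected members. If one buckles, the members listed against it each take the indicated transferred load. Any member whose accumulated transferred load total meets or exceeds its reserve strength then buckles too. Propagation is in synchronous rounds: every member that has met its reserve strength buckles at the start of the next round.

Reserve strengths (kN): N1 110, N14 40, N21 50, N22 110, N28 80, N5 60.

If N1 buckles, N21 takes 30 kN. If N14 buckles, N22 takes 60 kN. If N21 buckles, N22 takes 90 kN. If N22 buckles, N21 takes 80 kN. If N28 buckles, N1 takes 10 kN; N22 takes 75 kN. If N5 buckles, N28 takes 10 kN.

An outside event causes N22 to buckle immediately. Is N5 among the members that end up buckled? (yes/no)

no

Round 1 — N22 buckles (initial).
  N21: +80 → 80 ≥ 50
Round 2 — N21 buckles.
No further bucklings.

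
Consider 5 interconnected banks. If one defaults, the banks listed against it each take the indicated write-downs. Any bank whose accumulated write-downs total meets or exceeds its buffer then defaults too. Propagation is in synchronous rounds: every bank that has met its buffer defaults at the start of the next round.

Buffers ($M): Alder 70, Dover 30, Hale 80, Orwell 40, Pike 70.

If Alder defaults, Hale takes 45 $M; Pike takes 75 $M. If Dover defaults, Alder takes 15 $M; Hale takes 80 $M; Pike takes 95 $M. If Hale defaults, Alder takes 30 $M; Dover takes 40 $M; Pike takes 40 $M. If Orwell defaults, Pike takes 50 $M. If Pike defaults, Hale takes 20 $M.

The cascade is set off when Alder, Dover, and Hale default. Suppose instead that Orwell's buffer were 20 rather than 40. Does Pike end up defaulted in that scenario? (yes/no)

yes

With Orwell's buffer at 20:
Round 1 — Alder, Dover, Hale default (initial).
  Pike: +75+95+40 → 210 ≥ 70
Round 2 — Pike defaults.
No further defaults.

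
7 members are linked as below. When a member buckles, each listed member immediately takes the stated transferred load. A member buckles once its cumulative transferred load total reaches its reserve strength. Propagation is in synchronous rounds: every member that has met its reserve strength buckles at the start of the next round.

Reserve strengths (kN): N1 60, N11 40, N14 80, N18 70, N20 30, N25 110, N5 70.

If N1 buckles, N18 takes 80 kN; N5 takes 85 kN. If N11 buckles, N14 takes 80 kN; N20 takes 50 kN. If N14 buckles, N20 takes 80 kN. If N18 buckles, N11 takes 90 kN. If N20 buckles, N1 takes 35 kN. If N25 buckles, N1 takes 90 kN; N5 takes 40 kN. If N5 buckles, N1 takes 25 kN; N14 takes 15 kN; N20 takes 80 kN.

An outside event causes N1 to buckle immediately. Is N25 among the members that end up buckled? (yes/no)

Round 1 — N1 buckles (initial).
  N18: +80 → 80 ≥ 70
  N5: +85 → 85 ≥ 70
Round 2 — N18, N5 buckle.
  N11: +90 → 90 ≥ 40
  N14: +15 → 15 < 80
  N20: +80 → 80 ≥ 30
Round 3 — N11, N20 buckle.
  N14: +80 → 95 ≥ 80
Round 4 — N14 buckles.
No further bucklings.

no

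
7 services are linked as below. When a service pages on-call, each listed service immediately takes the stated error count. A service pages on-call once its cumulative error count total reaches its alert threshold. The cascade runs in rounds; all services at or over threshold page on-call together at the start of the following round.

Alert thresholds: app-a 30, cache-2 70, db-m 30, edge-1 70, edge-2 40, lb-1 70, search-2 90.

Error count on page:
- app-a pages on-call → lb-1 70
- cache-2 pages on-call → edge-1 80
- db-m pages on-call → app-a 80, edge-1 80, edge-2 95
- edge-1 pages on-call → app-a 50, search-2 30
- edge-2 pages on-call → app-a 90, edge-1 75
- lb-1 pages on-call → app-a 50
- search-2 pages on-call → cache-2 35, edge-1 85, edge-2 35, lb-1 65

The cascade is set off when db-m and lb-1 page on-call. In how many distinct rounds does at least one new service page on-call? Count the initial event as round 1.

2

Round 1 — db-m, lb-1 page on-call (initial).
  app-a: +80+50 → 130 ≥ 30
  edge-1: +80 → 80 ≥ 70
  edge-2: +95 → 95 ≥ 40
Round 2 — app-a, edge-1, edge-2 page on-call.
  search-2: +30 → 30 < 90
No further pages.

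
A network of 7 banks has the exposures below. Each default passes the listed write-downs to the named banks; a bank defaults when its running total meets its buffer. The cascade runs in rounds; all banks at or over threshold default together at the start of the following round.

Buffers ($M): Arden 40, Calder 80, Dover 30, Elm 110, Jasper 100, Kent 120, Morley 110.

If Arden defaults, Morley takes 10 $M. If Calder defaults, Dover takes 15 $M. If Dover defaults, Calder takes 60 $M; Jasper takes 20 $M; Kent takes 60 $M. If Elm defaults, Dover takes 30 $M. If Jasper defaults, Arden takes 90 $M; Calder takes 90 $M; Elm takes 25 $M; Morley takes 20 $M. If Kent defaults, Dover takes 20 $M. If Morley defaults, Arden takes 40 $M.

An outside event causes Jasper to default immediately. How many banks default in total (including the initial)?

3

Round 1 — Jasper defaults (initial).
  Arden: +90 → 90 ≥ 40
  Calder: +90 → 90 ≥ 80
  Elm: +25 → 25 < 110
  Morley: +20 → 20 < 110
Round 2 — Arden, Calder default.
  Dover: +15 → 15 < 30
  Morley: +10 → 30 < 110
No further defaults.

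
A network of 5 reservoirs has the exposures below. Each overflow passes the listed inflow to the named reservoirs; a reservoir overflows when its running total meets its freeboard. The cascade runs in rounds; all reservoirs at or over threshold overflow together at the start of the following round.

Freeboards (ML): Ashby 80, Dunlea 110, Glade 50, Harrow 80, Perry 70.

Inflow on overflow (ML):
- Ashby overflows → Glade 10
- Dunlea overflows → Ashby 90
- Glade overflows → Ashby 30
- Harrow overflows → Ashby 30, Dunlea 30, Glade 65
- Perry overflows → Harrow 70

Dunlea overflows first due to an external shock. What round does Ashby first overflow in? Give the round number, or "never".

2

Round 1 — Dunlea overflows (initial).
  Ashby: +90 → 90 ≥ 80
Round 2 — Ashby overflows.
  Glade: +10 → 10 < 50
No further overflows.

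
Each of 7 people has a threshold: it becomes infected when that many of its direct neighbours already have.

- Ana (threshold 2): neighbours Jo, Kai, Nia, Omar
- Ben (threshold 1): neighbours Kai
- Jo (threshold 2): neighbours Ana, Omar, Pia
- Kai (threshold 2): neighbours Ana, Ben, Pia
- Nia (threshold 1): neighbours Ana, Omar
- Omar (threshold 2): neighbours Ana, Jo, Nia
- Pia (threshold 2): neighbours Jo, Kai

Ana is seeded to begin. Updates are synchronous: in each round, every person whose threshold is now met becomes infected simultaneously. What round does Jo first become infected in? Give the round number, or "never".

Round 1 — Ana becomes infected (initial).
Round 2 — checking thresholds:
  Jo: 1 of 3 neighbours < 2, not yet.
  Kai: 1 of 3 neighbours < 2, not yet.
  Nia: 1 of 2 neighbours ≥ 1, becomes infected.
  Omar: 1 of 3 neighbours < 2, not yet.
Round 3 — checking thresholds:
  Jo: 1 of 3 neighbours < 2, not yet.
  Kai: 1 of 3 neighbours < 2, not yet.
  Omar: 2 of 3 neighbours ≥ 2, becomes infected.
Round 4 — checking thresholds:
  Jo: 2 of 3 neighbours ≥ 2, becomes infected.
  Kai: 1 of 3 neighbours < 2, not yet.
Round 5 — no new infections; cascade stops.

4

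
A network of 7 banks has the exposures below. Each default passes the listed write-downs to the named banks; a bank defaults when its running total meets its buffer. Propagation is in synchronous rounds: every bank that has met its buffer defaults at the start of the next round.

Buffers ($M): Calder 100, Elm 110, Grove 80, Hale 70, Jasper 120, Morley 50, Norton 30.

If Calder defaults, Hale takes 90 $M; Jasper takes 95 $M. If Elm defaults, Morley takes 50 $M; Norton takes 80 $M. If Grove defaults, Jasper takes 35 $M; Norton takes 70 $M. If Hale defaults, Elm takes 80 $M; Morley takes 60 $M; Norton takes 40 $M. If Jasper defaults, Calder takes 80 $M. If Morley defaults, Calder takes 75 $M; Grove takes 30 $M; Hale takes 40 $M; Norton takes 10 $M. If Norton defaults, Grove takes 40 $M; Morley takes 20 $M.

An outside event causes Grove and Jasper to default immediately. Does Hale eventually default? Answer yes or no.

no

Round 1 — Grove, Jasper default (initial).
  Calder: +80 → 80 < 100
  Norton: +70 → 70 ≥ 30
Round 2 — Norton defaults.
  Morley: +20 → 20 < 50
No further defaults.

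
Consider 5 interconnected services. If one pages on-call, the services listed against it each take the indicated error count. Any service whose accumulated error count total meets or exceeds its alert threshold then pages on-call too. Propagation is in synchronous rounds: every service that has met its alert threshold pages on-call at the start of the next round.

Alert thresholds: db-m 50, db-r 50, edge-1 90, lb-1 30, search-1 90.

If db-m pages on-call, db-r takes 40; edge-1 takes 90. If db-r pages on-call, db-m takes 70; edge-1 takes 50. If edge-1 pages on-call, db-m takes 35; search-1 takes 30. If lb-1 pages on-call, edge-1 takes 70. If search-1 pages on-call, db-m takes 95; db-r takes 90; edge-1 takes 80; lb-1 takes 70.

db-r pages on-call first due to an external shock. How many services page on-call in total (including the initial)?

Round 1 — db-r pages on-call (initial).
  db-m: +70 → 70 ≥ 50
  edge-1: +50 → 50 < 90
Round 2 — db-m pages on-call.
  edge-1: +90 → 140 ≥ 90
Round 3 — edge-1 pages on-call.
  search-1: +30 → 30 < 90
No further pages.

3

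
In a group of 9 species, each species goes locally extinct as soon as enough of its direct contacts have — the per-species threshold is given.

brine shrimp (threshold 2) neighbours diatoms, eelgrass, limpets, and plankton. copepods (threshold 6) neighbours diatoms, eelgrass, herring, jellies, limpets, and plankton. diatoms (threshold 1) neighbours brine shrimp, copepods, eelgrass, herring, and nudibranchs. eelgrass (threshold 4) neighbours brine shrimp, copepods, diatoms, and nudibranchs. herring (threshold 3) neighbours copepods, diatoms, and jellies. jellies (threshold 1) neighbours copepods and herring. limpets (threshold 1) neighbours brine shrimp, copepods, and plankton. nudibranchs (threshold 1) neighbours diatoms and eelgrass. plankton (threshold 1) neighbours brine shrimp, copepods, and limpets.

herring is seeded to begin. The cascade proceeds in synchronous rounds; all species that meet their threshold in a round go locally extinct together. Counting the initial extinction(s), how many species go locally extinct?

4

Round 1 — herring goes locally extinct (initial).
Round 2 — checking thresholds:
  copepods: 1 of 6 neighbours < 6, not yet.
  diatoms: 1 of 5 neighbours ≥ 1, goes locally extinct.
  jellies: 1 of 2 neighbours ≥ 1, goes locally extinct.
Round 3 — checking thresholds:
  brine shrimp: 1 of 4 neighbours < 2, not yet.
  copepods: 3 of 6 neighbours < 6, not yet.
  eelgrass: 1 of 4 neighbours < 4, not yet.
  nudibranchs: 1 of 2 neighbours ≥ 1, goes locally extinct.
Round 4 — no new extinctions; cascade stops.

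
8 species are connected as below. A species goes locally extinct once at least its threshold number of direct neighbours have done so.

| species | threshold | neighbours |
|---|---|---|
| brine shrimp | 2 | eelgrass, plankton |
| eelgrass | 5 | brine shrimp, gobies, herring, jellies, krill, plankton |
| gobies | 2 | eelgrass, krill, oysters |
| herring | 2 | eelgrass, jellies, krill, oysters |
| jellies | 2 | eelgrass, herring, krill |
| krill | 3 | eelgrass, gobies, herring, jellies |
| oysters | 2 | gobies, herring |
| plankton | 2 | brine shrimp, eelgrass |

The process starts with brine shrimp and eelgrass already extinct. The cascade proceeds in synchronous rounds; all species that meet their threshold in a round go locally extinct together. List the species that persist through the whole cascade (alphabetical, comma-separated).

Round 1 — brine shrimp, eelgrass go locally extinct (initial).
Round 2 — checking thresholds:
  gobies: 1 of 3 neighbours < 2, holds.
  herring: 1 of 4 neighbours < 2, holds.
  jellies: 1 of 3 neighbours < 2, holds.
  krill: 1 of 4 neighbours < 3, holds.
  plankton: 2 of 2 neighbours ≥ 2, goes locally extinct.
Round 3 — no new extinctions; cascade stops.

gobies, herring, jellies, krill, oysters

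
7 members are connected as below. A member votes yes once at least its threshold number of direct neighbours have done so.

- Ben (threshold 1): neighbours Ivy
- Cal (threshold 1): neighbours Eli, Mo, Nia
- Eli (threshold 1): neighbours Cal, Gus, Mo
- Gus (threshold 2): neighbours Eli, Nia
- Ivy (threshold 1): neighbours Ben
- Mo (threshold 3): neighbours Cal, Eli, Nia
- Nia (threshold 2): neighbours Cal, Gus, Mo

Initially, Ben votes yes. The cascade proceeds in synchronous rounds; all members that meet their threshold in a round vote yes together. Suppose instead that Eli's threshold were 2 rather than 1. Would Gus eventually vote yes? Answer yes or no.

With Eli's threshold at 2:
Round 1 — Ben votes yes (initial).
Round 2 — checking thresholds:
  Ivy: 1 of 1 neighbours ≥ 1, votes yes.
Round 3 — no new yes votes; cascade stops.

no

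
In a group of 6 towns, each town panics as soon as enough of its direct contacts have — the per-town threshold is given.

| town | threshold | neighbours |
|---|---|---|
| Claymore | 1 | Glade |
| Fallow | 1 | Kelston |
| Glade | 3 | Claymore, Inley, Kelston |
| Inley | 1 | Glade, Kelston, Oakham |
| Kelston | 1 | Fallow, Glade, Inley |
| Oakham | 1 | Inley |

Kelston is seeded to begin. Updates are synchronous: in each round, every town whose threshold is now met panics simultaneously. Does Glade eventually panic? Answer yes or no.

no

Round 1 — Kelston panics (initial).
Round 2 — checking thresholds:
  Fallow: 1 of 1 neighbours ≥ 1, panics.
  Glade: 1 of 3 neighbours < 3, holds.
  Inley: 1 of 3 neighbours ≥ 1, panics.
Round 3 — checking thresholds:
  Glade: 2 of 3 neighbours < 3, holds.
  Oakham: 1 of 1 neighbours ≥ 1, panics.
Round 4 — no new panics; cascade stops.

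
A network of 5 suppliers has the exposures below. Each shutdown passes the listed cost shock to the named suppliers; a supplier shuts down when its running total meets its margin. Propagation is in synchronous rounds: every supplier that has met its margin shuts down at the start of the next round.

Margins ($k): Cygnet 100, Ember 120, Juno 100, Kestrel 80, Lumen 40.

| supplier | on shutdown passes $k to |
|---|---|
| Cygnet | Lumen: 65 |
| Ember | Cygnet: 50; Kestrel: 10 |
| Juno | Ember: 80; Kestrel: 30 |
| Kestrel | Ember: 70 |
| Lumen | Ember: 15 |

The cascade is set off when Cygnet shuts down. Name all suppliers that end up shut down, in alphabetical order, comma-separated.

Round 1 — Cygnet shuts down (initial).
  Lumen: +65 → 65 ≥ 40
Round 2 — Lumen shuts down.
  Ember: +15 → 15 < 120
No further shutdowns.

Cygnet, Lumen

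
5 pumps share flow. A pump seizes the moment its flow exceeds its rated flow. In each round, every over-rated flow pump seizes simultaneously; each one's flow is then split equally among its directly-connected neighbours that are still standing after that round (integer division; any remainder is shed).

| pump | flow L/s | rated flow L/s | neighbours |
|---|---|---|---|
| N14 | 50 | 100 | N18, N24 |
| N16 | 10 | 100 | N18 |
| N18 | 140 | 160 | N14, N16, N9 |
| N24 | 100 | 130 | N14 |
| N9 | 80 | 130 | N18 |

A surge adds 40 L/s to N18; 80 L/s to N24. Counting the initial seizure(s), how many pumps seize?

4

Round 1 — N18 at 180 > 160; N24 at 180 > 130. N18, N24 seize.
  N18 sheds 180 L/s to N14, N16, N9: 60 each.
    N14: 50+60 = 110 > 100
    N16: 10+60 = 70 ≤ 100
    N9: 80+60 = 140 > 130
  N24 sheds 180 L/s to N14: 180 each.
    N14: 110+180 = 290 > 100
Round 2 — N14, N9 seize.
  N14 sheds 290 L/s: no online neighbours, lost.
  N9 sheds 140 L/s: no online neighbours, lost.
No further seizures.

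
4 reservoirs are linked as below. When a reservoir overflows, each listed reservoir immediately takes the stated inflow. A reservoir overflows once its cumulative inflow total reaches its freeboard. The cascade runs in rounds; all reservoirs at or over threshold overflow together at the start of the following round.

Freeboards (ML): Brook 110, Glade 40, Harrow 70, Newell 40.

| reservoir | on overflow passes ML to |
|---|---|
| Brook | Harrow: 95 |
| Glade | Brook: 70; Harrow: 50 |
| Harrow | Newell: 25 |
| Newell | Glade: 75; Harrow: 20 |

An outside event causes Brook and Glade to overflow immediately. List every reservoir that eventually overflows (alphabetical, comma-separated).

Round 1 — Brook, Glade overflow (initial).
  Harrow: +95+50 → 145 ≥ 70
Round 2 — Harrow overflows.
  Newell: +25 → 25 < 40
No further overflows.

Brook, Glade, Harrow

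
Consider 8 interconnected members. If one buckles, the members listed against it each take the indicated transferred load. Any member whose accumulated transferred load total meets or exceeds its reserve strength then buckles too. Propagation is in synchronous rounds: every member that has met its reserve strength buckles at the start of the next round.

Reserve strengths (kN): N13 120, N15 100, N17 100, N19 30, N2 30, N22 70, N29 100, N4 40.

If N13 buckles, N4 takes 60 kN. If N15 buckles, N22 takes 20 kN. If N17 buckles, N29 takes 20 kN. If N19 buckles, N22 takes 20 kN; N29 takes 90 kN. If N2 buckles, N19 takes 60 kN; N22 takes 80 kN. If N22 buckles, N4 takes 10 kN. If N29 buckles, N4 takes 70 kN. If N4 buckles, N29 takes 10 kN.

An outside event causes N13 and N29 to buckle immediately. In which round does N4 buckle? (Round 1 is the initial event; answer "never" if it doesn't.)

Round 1 — N13, N29 buckle (initial).
  N4: +60+70 → 130 ≥ 40
Round 2 — N4 buckles.
No further bucklings.

2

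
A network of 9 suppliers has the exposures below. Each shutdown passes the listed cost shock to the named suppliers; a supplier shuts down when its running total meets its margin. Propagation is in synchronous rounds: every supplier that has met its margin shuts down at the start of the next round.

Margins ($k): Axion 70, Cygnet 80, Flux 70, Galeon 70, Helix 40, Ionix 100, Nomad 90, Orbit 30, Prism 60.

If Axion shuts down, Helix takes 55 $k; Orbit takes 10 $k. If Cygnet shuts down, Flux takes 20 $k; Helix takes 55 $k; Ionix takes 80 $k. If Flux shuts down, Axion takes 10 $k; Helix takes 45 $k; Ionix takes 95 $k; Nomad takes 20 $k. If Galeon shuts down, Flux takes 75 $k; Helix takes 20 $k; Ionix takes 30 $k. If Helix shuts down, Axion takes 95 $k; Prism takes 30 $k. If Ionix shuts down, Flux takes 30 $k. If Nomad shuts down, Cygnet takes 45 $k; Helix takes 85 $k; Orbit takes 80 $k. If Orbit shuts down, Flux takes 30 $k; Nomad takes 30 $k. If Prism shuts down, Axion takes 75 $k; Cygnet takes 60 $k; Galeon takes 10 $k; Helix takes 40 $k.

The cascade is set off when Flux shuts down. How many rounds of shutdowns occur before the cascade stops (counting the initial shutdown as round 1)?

3

Round 1 — Flux shuts down (initial).
  Axion: +10 → 10 < 70
  Helix: +45 → 45 ≥ 40
  Ionix: +95 → 95 < 100
  Nomad: +20 → 20 < 90
Round 2 — Helix shuts down.
  Axion: +95 → 105 ≥ 70
  Prism: +30 → 30 < 60
Round 3 — Axion shuts down.
  Orbit: +10 → 10 < 30
No further shutdowns.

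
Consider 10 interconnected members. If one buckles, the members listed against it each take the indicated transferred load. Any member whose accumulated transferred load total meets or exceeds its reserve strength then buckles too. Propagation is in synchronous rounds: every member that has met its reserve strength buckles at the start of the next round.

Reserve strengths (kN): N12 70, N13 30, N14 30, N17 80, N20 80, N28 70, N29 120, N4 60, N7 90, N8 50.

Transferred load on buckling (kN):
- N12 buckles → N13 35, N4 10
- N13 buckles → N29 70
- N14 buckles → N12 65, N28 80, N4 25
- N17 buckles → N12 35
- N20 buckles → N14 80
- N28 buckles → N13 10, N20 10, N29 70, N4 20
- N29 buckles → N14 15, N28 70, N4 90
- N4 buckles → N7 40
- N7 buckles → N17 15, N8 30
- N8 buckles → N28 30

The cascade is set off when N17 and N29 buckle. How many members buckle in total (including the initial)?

4

Round 1 — N17, N29 buckle (initial).
  N12: +35 → 35 < 70
  N14: +15 → 15 < 30
  N28: +70 → 70 ≥ 70
  N4: +90 → 90 ≥ 60
Round 2 — N28, N4 buckle.
  N13: +10 → 10 < 30
  N20: +10 → 10 < 80
  N7: +40 → 40 < 90
No further bucklings.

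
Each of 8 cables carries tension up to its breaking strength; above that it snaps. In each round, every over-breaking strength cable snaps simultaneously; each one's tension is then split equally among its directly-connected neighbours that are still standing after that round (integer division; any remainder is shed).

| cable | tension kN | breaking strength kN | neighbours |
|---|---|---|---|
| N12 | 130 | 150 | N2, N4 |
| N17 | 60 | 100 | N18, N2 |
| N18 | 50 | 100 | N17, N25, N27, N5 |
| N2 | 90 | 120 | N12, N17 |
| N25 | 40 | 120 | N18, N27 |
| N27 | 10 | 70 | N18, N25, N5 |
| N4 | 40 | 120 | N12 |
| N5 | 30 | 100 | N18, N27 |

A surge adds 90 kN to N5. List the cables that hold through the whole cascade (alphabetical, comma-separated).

N12, N17, N2, N4

Round 1 — N5 at 120 > 100. N5 snaps.
  N5 sheds 120 kN to N18, N27: 60 each.
    N18: 50+60 = 110 > 100
    N27: 10+60 = 70 ≤ 70
Round 2 — N18 snaps.
  N18 sheds 110 kN to N17, N25, N27: 36 each (2 lost).
    N17: 60+36 = 96 ≤ 100
    N25: 40+36 = 76 ≤ 120
    N27: 70+36 = 106 > 70
Round 3 — N27 snaps.
  N27 sheds 106 kN to N25: 106 each.
    N25: 76+106 = 182 > 120
Round 4 — N25 snaps.
  N25 sheds 182 kN: no online neighbours, lost.
No further breaks.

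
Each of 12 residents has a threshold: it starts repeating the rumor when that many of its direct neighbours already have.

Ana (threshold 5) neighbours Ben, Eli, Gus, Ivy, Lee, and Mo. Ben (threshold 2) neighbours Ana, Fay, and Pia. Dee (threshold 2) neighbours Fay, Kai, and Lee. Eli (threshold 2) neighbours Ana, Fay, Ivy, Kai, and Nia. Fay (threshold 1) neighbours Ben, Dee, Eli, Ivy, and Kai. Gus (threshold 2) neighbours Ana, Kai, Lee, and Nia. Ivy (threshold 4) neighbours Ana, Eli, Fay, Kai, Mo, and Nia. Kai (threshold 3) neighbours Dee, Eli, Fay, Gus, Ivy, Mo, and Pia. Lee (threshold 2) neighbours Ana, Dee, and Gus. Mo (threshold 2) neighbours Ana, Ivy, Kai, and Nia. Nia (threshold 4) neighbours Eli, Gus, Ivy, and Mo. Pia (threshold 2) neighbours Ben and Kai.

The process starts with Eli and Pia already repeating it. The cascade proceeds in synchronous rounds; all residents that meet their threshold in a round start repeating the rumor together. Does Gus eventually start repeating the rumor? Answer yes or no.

Round 1 — Eli, Pia start repeating the rumor (initial).
Round 2 — checking thresholds:
  Ana: 1 of 6 neighbours < 5, holds.
  Ben: 1 of 3 neighbours < 2, holds.
  Fay: 1 of 5 neighbours ≥ 1, starts repeating the rumor.
  Ivy: 1 of 6 neighbours < 4, holds.
  Kai: 2 of 7 neighbours < 3, holds.
  Nia: 1 of 4 neighbours < 4, holds.
Round 3 — checking thresholds:
  Ana: 1 of 6 neighbours < 5, holds.
  Ben: 2 of 3 neighbours ≥ 2, starts repeating the rumor.
  Dee: 1 of 3 neighbours < 2, holds.
  Ivy: 2 of 6 neighbours < 4, holds.
  Kai: 3 of 7 neighbours ≥ 3, starts repeating the rumor.
  Nia: 1 of 4 neighbours < 4, holds.
Round 4 — checking thresholds:
  Ana: 2 of 6 neighbours < 5, holds.
  Dee: 2 of 3 neighbours ≥ 2, starts repeating the rumor.
  Gus: 1 of 4 neighbours < 2, holds.
  Ivy: 3 of 6 neighbours < 4, holds.
  Mo: 1 of 4 neighbours < 2, holds.
  Nia: 1 of 4 neighbours < 4, holds.
Round 5 — no new spreads; cascade stops.

no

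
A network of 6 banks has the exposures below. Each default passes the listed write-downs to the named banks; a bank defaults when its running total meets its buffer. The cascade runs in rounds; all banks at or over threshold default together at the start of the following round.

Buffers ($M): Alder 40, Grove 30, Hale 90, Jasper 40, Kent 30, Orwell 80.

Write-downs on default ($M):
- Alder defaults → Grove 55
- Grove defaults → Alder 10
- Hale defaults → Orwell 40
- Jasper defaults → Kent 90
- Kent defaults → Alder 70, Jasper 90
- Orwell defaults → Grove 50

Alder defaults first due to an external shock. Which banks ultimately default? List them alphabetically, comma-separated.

Round 1 — Alder defaults (initial).
  Grove: +55 → 55 ≥ 30
Round 2 — Grove defaults.
No further defaults.

Alder, Grove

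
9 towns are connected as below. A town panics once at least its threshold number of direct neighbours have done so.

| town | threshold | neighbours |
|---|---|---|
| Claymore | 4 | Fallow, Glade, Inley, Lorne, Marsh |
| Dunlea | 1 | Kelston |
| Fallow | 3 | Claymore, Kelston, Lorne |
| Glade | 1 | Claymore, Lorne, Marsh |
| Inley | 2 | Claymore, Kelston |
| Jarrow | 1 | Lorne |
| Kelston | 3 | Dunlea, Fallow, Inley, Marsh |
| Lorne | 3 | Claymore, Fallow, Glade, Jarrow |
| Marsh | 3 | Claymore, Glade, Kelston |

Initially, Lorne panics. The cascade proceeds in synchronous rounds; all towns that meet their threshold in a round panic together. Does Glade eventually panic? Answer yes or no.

yes

Round 1 — Lorne panics (initial).
Round 2 — checking thresholds:
  Claymore: 1 of 5 neighbours < 4, below threshold.
  Fallow: 1 of 3 neighbours < 3, below threshold.
  Glade: 1 of 3 neighbours ≥ 1, panics.
  Jarrow: 1 of 1 neighbours ≥ 1, panics.
Round 3 — no new panics; cascade stops.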